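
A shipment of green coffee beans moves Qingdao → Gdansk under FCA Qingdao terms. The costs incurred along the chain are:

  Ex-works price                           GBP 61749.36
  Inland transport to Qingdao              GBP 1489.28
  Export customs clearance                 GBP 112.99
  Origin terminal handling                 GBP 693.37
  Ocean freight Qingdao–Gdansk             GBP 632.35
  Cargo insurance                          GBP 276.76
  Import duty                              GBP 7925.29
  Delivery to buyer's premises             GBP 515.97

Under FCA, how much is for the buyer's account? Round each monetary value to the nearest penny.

Buyer's account: GBP 10043.74

FCA: the seller delivers export-cleared goods to the carrier; the buyer bears costs from that point.
Seller's account: goods 61749.36 + inland to port 1489.28 + export clearance 112.99 = 63351.63
Buyer's account: origin terminal 693.37 + freight 632.35 + insurance 276.76 + duty 7925.29 + delivery 515.97 = 10043.74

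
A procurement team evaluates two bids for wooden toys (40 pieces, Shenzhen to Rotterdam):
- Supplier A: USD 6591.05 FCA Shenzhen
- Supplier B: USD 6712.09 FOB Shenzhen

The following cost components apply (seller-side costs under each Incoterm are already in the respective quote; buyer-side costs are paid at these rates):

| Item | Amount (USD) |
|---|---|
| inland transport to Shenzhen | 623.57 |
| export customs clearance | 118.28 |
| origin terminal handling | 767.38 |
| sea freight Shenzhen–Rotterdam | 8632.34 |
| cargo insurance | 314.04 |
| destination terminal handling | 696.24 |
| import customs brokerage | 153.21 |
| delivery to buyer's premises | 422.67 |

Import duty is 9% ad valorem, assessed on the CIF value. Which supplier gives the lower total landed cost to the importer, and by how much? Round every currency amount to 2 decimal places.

Supplier A (FCA):
CIF value = FCA price + origin terminal + freight + insurance = 6591.05 + 767.38 + 8632.34 + 314.04 = 16304.81
Import duty = 16304.81 × 9% = 1467.43
Buyer bears (A): 767.38 + 8632.34 + 314.04 + 696.24 + 153.21 + 422.67 = 10985.88
Landed cost (A) = invoice 6591.05 + 10985.88 + duty 1467.43 = 19044.36
Supplier B (FOB):
CIF value = FOB price + freight + insurance = 6712.09 + 8632.34 + 314.04 = 15658.47
Import duty = 15658.47 × 9% = 1409.26
Buyer bears (B): 8632.34 + 314.04 + 696.24 + 153.21 + 422.67 = 10218.50
Landed cost (B) = invoice 6712.09 + 10218.50 + duty 1409.26 = 18339.85
Difference = |19044.36 − 18339.85| = 704.51

Supplier B is cheaper by USD 704.51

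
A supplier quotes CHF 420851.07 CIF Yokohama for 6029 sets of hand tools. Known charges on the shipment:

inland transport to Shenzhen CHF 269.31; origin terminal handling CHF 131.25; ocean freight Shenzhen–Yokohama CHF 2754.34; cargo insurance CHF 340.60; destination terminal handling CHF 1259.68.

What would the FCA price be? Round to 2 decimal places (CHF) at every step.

Not relevant to the conversion: inland to port — on the seller under both CIF and FCA; already in the CIF price and stays in the FCA price. destination terminal — on the buyer under both terms; not part of either seller's price.
From CIF to FCA, the seller no longer bears: origin terminal, freight, insurance.
FCA price = 420851.07 − 131.25 − 2754.34 − 340.60 = 417624.88

FCA price: CHF 417624.88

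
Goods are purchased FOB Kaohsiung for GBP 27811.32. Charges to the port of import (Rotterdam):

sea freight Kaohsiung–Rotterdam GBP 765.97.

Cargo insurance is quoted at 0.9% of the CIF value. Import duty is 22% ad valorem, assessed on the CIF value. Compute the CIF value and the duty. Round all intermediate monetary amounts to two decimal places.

CIF value: GBP 28836.82; import duty: GBP 6344.10

Let C be the CIF value. C = FOB price + freight + 0.9% × C
C − 0.9% × C = 27811.32 + 765.97
0.991 × C = 28577.29
C = 28577.29 / 0.991 = 28836.82
Insurance premium = 0.9% × 28836.82 = 259.53
Import duty = 28836.82 × 22% = 6344.10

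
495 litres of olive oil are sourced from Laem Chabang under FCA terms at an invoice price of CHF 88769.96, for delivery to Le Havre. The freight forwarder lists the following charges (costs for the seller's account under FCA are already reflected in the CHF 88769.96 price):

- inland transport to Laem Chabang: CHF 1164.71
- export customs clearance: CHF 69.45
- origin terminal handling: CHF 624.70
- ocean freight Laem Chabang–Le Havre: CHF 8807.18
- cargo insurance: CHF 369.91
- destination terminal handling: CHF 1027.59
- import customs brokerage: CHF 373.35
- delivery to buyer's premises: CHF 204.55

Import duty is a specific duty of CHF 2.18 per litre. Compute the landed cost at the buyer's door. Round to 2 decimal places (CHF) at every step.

FCA: the seller delivers export-cleared goods to the carrier; the buyer bears costs from that point.
Already in the invoice (seller's account under FCA): inland to port, export clearance — exclude.
CIF value = FCA price + origin terminal + freight + insurance = 88769.96 + 624.70 + 8807.18 + 369.91 = 98571.75
Import duty = 495 × 2.18 = 1079.10
Buyer bears: origin terminal 624.70 + freight 8807.18 + insurance 369.91 + destination terminal 1027.59 + brokerage 373.35 + delivery 204.55 + duty 1079.10 = 12486.38
Landed cost = invoice 88769.96 + 12486.38 = 101256.34

Total landed cost: CHF 101256.34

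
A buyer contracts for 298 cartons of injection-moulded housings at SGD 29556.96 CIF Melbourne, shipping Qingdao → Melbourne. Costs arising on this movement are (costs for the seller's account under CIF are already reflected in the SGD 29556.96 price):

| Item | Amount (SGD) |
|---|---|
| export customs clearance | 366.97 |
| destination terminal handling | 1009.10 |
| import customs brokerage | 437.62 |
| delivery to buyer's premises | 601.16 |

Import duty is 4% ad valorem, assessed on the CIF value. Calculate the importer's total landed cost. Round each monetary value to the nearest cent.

Total landed cost: SGD 32787.12

CIF: the seller pays costs through ocean freight and marine insurance to the destination port.
Already in the invoice (seller's account under CIF): export clearance — exclude.
The CIF price already equals the CIF value: 29556.96
Import duty = 29556.96 × 4% = 1182.28
Buyer bears: destination terminal 1009.10 + brokerage 437.62 + delivery 601.16 + duty 1182.28 = 3230.16
Landed cost = invoice 29556.96 + 3230.16 = 32787.12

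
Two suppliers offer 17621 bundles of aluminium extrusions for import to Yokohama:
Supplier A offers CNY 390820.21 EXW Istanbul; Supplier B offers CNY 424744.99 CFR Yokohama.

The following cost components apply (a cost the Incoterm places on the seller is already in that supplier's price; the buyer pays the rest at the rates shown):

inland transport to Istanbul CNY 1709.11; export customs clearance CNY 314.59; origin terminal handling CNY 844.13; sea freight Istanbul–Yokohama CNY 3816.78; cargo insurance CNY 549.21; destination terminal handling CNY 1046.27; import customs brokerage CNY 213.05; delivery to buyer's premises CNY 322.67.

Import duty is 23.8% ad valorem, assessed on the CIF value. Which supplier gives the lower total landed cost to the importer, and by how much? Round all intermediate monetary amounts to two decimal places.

Supplier A is cheaper by CNY 33723.33

Supplier A (EXW):
CIF value = EXW price + inland to port + export clearance + origin terminal + freight + insurance = 390820.21 + 1709.11 + 314.59 + 844.13 + 3816.78 + 549.21 = 398054.03
Import duty = 398054.03 × 23.8% = 94736.86
Buyer bears (A): 1709.11 + 314.59 + 844.13 + 3816.78 + 549.21 + 1046.27 + 213.05 + 322.67 = 8815.81
Landed cost (A) = invoice 390820.21 + 8815.81 + duty 94736.86 = 494372.88
Supplier B (CFR):
CIF value = CFR price + insurance = 424744.99 + 549.21 = 425294.20
Import duty = 425294.20 × 23.8% = 101220.02
Buyer bears (B): 549.21 + 1046.27 + 213.05 + 322.67 = 2131.20
Landed cost (B) = invoice 424744.99 + 2131.20 + duty 101220.02 = 528096.21
Difference = |494372.88 − 528096.21| = 33723.33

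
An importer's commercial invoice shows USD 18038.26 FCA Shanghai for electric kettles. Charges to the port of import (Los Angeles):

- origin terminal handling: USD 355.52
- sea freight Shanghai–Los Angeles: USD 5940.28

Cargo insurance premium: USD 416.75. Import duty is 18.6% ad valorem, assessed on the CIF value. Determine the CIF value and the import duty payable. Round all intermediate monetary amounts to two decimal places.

CIF = FCA price + pre-shipment costs + freight + insurance
CIF = 18038.26 + 355.52 + 5940.28 + 416.75 = 24750.81
Import duty = 24750.81 × 18.6% = 4603.65

CIF value: USD 24750.81; import duty: USD 4603.65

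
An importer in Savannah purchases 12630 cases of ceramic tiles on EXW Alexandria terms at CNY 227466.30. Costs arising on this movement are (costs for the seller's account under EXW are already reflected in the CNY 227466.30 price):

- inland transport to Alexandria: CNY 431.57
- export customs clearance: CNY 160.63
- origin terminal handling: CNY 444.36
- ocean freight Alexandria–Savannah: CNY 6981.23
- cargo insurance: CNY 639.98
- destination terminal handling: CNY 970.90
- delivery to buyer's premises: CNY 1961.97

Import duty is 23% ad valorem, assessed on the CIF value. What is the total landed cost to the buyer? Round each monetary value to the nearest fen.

Total landed cost: CNY 293365.48

EXW: the seller makes goods available at their premises; the buyer bears all onward costs.
CIF value = EXW price + inland to port + export clearance + origin terminal + freight + insurance = 227466.30 + 431.57 + 160.63 + 444.36 + 6981.23 + 639.98 = 236124.07
Import duty = 236124.07 × 23% = 54308.54
Buyer bears: inland to port 431.57 + export clearance 160.63 + origin terminal 444.36 + freight 6981.23 + insurance 639.98 + destination terminal 970.90 + delivery 1961.97 + duty 54308.54 = 65899.18
Landed cost = invoice 227466.30 + 65899.18 = 293365.48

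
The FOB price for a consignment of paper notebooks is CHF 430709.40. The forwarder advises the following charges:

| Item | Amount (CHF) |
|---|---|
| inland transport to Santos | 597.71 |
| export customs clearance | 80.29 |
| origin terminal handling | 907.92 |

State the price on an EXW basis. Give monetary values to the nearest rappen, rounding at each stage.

EXW price: CHF 429123.48

From FOB to EXW, the seller no longer bears: inland to port, export clearance, origin terminal.
EXW price = 430709.40 − 597.71 − 80.29 − 907.92 = 429123.48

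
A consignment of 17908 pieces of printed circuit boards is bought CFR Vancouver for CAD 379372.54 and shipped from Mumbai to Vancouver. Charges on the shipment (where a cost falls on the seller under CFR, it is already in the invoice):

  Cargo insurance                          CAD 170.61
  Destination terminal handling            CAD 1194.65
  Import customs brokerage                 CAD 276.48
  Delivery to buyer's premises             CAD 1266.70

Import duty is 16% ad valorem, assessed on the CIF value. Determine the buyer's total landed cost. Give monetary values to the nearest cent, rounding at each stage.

CFR: the seller pays costs through ocean freight to the destination port, but not insurance.
CIF value = CFR price + insurance = 379372.54 + 170.61 = 379543.15
Import duty = 379543.15 × 16% = 60726.90
Buyer bears: insurance 170.61 + destination terminal 1194.65 + brokerage 276.48 + delivery 1266.70 + duty 60726.90 = 63635.34
Landed cost = invoice 379372.54 + 63635.34 = 443007.88

Total landed cost: CAD 443007.88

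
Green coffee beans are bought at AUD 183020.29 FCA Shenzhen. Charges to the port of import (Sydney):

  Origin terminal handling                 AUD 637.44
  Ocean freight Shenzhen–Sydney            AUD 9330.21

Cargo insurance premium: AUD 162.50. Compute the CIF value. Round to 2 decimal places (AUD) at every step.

CIF = FCA price + pre-shipment costs + freight + insurance
CIF = 183020.29 + 637.44 + 9330.21 + 162.50 = 193150.44

CIF value: AUD 193150.44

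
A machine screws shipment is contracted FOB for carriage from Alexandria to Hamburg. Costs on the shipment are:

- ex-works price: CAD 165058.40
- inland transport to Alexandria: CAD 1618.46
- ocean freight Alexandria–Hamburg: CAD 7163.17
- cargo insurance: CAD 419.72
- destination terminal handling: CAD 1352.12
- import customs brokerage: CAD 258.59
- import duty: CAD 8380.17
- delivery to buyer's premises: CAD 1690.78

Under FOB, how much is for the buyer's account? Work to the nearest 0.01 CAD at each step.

Buyer's account: CAD 19264.55

FOB: the seller bears costs until goods are on board at the origin port; the buyer bears freight, insurance and all costs thereafter.
Seller's account: goods 165058.40 + inland to port 1618.46 = 166676.86
Buyer's account: freight 7163.17 + insurance 419.72 + destination terminal 1352.12 + brokerage 258.59 + duty 8380.17 + delivery 1690.78 = 19264.55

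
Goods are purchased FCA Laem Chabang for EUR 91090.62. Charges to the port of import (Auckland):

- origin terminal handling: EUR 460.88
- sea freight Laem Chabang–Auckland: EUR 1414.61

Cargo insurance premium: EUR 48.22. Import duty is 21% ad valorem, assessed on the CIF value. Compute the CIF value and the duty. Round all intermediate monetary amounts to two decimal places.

CIF = FCA price + pre-shipment costs + freight + insurance
CIF = 91090.62 + 460.88 + 1414.61 + 48.22 = 93014.33
Import duty = 93014.33 × 21% = 19533.01

CIF value: EUR 93014.33; import duty: EUR 19533.01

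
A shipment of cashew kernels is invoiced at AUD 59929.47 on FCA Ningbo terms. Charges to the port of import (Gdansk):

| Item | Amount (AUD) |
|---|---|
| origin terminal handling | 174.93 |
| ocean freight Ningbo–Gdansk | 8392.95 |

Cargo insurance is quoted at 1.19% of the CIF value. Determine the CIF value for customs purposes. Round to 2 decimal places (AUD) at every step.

Let C be the CIF value. C = FCA price + pre-shipment costs + freight + 1.19% × C
C − 1.19% × C = 59929.47 + 174.93 + 8392.95
0.9881 × C = 68497.35
C = 68497.35 / 0.9881 = 69322.29
Insurance premium = 1.19% × 69322.29 = 824.94

CIF value: AUD 69322.29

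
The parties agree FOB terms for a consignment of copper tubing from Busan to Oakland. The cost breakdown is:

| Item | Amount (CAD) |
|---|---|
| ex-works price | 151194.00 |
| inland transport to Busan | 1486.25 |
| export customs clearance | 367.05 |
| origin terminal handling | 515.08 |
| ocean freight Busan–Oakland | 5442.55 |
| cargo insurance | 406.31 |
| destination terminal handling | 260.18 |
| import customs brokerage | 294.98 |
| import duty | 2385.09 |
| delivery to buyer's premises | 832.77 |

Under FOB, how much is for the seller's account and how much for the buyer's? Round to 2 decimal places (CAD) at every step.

FOB: the seller bears costs until goods are on board at the origin port; the buyer bears freight, insurance and all costs thereafter.
Seller's account: goods 151194.00 + inland to port 1486.25 + export clearance 367.05 + origin terminal 515.08 = 153562.38
Buyer's account: freight 5442.55 + insurance 406.31 + destination terminal 260.18 + brokerage 294.98 + duty 2385.09 + delivery 832.77 = 9621.88

Seller: CAD 153562.38; buyer: CAD 9621.88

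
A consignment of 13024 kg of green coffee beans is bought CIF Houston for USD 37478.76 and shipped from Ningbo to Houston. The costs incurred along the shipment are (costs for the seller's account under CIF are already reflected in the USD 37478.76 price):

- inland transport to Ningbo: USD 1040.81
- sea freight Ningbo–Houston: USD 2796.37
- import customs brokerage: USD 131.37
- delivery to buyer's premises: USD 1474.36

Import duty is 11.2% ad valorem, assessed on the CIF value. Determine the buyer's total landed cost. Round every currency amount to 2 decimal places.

Total landed cost: USD 43282.11

CIF: the seller pays costs through ocean freight and marine insurance to the destination port.
Already in the invoice (seller's account under CIF): inland to port, freight — exclude.
The CIF price already equals the CIF value: 37478.76
Import duty = 37478.76 × 11.2% = 4197.62
Buyer bears: brokerage 131.37 + delivery 1474.36 + duty 4197.62 = 5803.35
Landed cost = invoice 37478.76 + 5803.35 = 43282.11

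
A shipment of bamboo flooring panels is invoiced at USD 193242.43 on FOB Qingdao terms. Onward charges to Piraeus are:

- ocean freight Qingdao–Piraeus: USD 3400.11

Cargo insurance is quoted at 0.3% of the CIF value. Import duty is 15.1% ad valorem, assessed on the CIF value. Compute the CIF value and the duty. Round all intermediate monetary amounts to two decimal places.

CIF value: USD 197234.24; import duty: USD 29782.37

Let C be the CIF value. C = FOB price + freight + 0.3% × C
C − 0.3% × C = 193242.43 + 3400.11
0.997 × C = 196642.54
C = 196642.54 / 0.997 = 197234.24
Insurance premium = 0.3% × 197234.24 = 591.70
Import duty = 197234.24 × 15.1% = 29782.37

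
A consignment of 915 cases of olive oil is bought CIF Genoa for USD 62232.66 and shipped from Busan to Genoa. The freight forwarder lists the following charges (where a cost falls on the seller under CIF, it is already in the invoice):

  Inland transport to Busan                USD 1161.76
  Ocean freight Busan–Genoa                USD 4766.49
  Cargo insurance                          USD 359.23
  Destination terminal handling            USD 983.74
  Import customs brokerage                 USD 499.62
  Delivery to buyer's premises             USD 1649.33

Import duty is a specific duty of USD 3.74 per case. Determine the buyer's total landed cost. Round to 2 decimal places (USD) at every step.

Total landed cost: USD 68787.45

CIF: the seller pays costs through ocean freight and marine insurance to the destination port.
Already in the invoice (seller's account under CIF): inland to port, freight, insurance — exclude.
The CIF price already equals the CIF value: 62232.66
Import duty = 915 × 3.74 = 3422.10
Buyer bears: destination terminal 983.74 + brokerage 499.62 + delivery 1649.33 + duty 3422.10 = 6554.79
Landed cost = invoice 62232.66 + 6554.79 = 68787.45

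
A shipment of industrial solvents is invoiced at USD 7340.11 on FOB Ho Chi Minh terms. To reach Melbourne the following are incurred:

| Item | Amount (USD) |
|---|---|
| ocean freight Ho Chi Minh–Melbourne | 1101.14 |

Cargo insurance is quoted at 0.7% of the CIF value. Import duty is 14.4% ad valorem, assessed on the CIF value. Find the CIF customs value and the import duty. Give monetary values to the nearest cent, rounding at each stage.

Let C be the CIF value. C = FOB price + freight + 0.7% × C
C − 0.7% × C = 7340.11 + 1101.14
0.993 × C = 8441.25
C = 8441.25 / 0.993 = 8500.76
Insurance premium = 0.7% × 8500.76 = 59.51
Import duty = 8500.76 × 14.4% = 1224.11

CIF value: USD 8500.76; import duty: USD 1224.11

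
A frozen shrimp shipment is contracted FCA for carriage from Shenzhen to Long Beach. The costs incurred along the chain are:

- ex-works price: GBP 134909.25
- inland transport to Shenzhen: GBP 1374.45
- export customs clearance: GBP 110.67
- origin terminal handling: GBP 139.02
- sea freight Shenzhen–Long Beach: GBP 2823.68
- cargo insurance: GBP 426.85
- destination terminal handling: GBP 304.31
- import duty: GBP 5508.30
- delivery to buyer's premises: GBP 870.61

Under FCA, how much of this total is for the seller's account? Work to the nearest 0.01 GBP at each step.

FCA: the seller delivers export-cleared goods to the carrier; the buyer bears costs from that point.
Seller's account: goods 134909.25 + inland to port 1374.45 + export clearance 110.67 = 136394.37
Buyer's account: origin terminal 139.02 + freight 2823.68 + insurance 426.85 + destination terminal 304.31 + duty 5508.30 + delivery 870.61 = 10072.77

Seller's account: GBP 136394.37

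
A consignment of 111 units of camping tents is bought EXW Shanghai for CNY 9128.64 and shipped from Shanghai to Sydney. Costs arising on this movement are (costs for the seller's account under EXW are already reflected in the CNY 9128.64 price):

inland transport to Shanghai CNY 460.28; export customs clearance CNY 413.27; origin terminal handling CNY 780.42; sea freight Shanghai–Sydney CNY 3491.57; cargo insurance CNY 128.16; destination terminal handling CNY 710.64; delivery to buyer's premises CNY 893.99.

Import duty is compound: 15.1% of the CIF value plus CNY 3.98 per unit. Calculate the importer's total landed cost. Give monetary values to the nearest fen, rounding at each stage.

EXW: the seller makes goods available at their premises; the buyer bears all onward costs.
CIF value = EXW price + inland to port + export clearance + origin terminal + freight + insurance = 9128.64 + 460.28 + 413.27 + 780.42 + 3491.57 + 128.16 = 14402.34
Ad valorem component: 14402.34 × 15.1% = 2174.75
Specific component: 111 × 3.98 = 441.78
Import duty = 2174.75 + 441.78 = 2616.53
Buyer bears: inland to port 460.28 + export clearance 413.27 + origin terminal 780.42 + freight 3491.57 + insurance 128.16 + destination terminal 710.64 + delivery 893.99 + duty 2616.53 = 9494.86
Landed cost = invoice 9128.64 + 9494.86 = 18623.50

Total landed cost: CNY 18623.50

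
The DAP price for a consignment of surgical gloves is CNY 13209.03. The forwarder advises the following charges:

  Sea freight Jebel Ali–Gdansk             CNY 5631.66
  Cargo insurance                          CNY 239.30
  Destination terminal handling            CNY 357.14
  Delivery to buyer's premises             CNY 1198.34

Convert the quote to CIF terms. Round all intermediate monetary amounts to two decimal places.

CIF price: CNY 11653.55

Not relevant to the conversion: freight, insurance — on the seller under both DAP and CIF; already in the DAP price and stays in the CIF price.
From DAP to CIF, the seller no longer bears: destination terminal, delivery.
CIF price = 13209.03 − 357.14 − 1198.34 = 11653.55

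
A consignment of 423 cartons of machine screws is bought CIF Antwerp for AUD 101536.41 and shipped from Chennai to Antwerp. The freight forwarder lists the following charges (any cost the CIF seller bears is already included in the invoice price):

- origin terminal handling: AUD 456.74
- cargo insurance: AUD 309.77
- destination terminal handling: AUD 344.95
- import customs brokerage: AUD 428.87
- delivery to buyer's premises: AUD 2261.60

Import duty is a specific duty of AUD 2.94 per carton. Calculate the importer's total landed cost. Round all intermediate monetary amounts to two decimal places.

CIF: the seller pays costs through ocean freight and marine insurance to the destination port.
Already in the invoice (seller's account under CIF): origin terminal, insurance — exclude.
The CIF price already equals the CIF value: 101536.41
Import duty = 423 × 2.94 = 1243.62
Buyer bears: destination terminal 344.95 + brokerage 428.87 + delivery 2261.60 + duty 1243.62 = 4279.04
Landed cost = invoice 101536.41 + 4279.04 = 105815.45

Total landed cost: AUD 105815.45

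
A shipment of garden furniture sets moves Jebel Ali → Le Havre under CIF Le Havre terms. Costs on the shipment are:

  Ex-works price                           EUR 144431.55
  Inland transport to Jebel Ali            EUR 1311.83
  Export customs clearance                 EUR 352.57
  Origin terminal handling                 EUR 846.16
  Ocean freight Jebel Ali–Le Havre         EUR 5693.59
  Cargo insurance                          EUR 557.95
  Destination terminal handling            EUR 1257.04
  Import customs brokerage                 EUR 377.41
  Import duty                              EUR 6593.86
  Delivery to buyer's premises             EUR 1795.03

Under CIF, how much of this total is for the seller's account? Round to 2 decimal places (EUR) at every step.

Seller's account: EUR 153193.65

CIF: the seller pays costs through ocean freight and marine insurance to the destination port.
Seller's account: goods 144431.55 + inland to port 1311.83 + export clearance 352.57 + origin terminal 846.16 + freight 5693.59 + insurance 557.95 = 153193.65
Buyer's account: destination terminal 1257.04 + brokerage 377.41 + duty 6593.86 + delivery 1795.03 = 10023.34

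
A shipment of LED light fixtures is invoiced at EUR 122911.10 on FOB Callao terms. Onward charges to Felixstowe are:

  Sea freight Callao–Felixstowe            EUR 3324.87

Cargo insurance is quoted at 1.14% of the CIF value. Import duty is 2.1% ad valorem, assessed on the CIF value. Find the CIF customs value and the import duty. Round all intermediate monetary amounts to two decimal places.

Let C be the CIF value. C = FOB price + freight + 1.14% × C
C − 1.14% × C = 122911.10 + 3324.87
0.9886 × C = 126235.97
C = 126235.97 / 0.9886 = 127691.65
Insurance premium = 1.14% × 127691.65 = 1455.68
Import duty = 127691.65 × 2.1% = 2681.52

CIF value: EUR 127691.65; import duty: EUR 2681.52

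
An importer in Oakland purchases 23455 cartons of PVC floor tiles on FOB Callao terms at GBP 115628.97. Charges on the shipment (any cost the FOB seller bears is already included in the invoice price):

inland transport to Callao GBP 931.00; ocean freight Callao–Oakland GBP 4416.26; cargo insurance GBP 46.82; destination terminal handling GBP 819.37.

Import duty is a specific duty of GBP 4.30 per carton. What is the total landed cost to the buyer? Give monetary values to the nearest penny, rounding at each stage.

FOB: the seller bears costs until goods are on board at the origin port; the buyer bears freight, insurance and all costs thereafter.
Already in the invoice (seller's account under FOB): inland to port — exclude.
CIF value = FOB price + freight + insurance = 115628.97 + 4416.26 + 46.82 = 120092.05
Import duty = 23455 × 4.30 = 100856.50
Buyer bears: freight 4416.26 + insurance 46.82 + destination terminal 819.37 + duty 100856.50 = 106138.95
Landed cost = invoice 115628.97 + 106138.95 = 221767.92

Total landed cost: GBP 221767.92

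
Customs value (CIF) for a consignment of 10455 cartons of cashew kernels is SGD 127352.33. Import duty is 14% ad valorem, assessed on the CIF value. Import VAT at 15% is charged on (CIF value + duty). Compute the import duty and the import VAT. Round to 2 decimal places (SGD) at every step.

Import duty = 127352.33 × 14% = 17829.33
VAT base = CIF + duty = 127352.33 + 17829.33 = 145181.66
Import VAT = 145181.66 × 15% = 21777.25

Import duty: SGD 17829.33; import VAT: SGD 21777.25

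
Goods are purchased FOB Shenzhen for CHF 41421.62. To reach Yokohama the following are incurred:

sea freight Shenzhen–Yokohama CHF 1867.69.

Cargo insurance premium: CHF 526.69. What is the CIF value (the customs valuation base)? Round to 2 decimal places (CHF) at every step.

CIF = FOB price + freight + insurance
CIF = 41421.62 + 1867.69 + 526.69 = 43816.00

CIF value: CHF 43816.00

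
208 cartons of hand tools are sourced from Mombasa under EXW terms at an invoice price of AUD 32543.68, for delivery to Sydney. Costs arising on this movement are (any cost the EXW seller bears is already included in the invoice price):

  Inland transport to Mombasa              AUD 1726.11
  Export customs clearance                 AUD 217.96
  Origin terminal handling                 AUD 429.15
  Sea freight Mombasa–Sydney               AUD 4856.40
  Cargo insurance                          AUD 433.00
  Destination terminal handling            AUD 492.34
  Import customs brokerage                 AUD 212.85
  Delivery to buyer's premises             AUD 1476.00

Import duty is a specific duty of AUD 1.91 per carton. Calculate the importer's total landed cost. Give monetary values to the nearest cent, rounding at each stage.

Total landed cost: AUD 42784.77

EXW: the seller makes goods available at their premises; the buyer bears all onward costs.
CIF value = EXW price + inland to port + export clearance + origin terminal + freight + insurance = 32543.68 + 1726.11 + 217.96 + 429.15 + 4856.40 + 433.00 = 40206.30
Import duty = 208 × 1.91 = 397.28
Buyer bears: inland to port 1726.11 + export clearance 217.96 + origin terminal 429.15 + freight 4856.40 + insurance 433.00 + destination terminal 492.34 + brokerage 212.85 + delivery 1476.00 + duty 397.28 = 10241.09
Landed cost = invoice 32543.68 + 10241.09 = 42784.77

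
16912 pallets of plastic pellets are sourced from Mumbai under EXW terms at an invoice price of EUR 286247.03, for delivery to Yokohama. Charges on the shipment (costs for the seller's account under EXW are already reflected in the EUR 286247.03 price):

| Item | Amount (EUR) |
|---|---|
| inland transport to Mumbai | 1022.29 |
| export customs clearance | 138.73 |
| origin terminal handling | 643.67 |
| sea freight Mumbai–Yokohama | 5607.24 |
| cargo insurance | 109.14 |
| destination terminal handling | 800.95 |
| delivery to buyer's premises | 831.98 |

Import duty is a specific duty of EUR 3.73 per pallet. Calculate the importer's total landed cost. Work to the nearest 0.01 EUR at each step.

Total landed cost: EUR 358482.79

EXW: the seller makes goods available at their premises; the buyer bears all onward costs.
CIF value = EXW price + inland to port + export clearance + origin terminal + freight + insurance = 286247.03 + 1022.29 + 138.73 + 643.67 + 5607.24 + 109.14 = 293768.10
Import duty = 16912 × 3.73 = 63081.76
Buyer bears: inland to port 1022.29 + export clearance 138.73 + origin terminal 643.67 + freight 5607.24 + insurance 109.14 + destination terminal 800.95 + delivery 831.98 + duty 63081.76 = 72235.76
Landed cost = invoice 286247.03 + 72235.76 = 358482.79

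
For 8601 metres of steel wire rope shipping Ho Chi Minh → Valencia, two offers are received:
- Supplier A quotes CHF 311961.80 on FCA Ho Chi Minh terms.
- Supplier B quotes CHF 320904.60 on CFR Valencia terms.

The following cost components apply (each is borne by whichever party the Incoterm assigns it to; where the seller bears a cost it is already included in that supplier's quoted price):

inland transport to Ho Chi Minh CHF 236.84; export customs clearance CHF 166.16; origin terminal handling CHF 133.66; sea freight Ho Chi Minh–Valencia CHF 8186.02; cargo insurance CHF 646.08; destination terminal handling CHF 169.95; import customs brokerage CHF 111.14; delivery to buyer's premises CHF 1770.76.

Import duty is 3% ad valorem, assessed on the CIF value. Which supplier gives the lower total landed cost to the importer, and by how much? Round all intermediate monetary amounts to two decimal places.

Supplier A (FCA):
CIF value = FCA price + origin terminal + freight + insurance = 311961.80 + 133.66 + 8186.02 + 646.08 = 320927.56
Import duty = 320927.56 × 3% = 9627.83
Buyer bears (A): 133.66 + 8186.02 + 646.08 + 169.95 + 111.14 + 1770.76 = 11017.61
Landed cost (A) = invoice 311961.80 + 11017.61 + duty 9627.83 = 332607.24
Supplier B (CFR):
CIF value = CFR price + insurance = 320904.60 + 646.08 = 321550.68
Import duty = 321550.68 × 3% = 9646.52
Buyer bears (B): 646.08 + 169.95 + 111.14 + 1770.76 = 2697.93
Landed cost (B) = invoice 320904.60 + 2697.93 + duty 9646.52 = 333249.05
Difference = |332607.24 − 333249.05| = 641.81

Supplier A is cheaper by CHF 641.81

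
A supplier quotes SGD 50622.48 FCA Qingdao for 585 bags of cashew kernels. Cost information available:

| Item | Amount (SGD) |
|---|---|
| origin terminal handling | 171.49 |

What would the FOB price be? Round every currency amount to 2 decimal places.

From FCA to FOB, the seller additionally bears: origin terminal.
FOB price = 50622.48 + 171.49 = 50793.97

FOB price: SGD 50793.97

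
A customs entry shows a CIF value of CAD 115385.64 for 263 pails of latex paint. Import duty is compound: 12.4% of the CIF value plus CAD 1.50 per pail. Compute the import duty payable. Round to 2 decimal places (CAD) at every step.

Ad valorem component: 115385.64 × 12.4% = 14307.82
Specific component: 263 × 1.50 = 394.50
Import duty = 14307.82 + 394.50 = 14702.32

Import duty: CAD 14702.32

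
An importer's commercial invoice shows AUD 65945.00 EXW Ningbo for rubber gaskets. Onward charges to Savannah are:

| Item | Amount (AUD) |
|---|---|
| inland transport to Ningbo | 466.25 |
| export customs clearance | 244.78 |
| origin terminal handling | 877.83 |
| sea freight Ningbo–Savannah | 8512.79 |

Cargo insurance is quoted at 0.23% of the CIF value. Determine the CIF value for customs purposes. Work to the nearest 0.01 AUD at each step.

CIF value: AUD 76221.96

Let C be the CIF value. C = EXW price + pre-shipment costs + freight + 0.23% × C
C − 0.23% × C = 65945.00 + 466.25 + 244.78 + 877.83 + 8512.79
0.9977 × C = 76046.65
C = 76046.65 / 0.9977 = 76221.96
Insurance premium = 0.23% × 76221.96 = 175.31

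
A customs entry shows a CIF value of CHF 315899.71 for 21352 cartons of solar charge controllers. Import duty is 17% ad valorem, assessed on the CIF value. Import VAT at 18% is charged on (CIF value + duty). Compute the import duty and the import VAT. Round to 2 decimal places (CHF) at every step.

Import duty: CHF 53702.95; import VAT: CHF 66528.48

Import duty = 315899.71 × 17% = 53702.95
VAT base = CIF + duty = 315899.71 + 53702.95 = 369602.66
Import VAT = 369602.66 × 18% = 66528.48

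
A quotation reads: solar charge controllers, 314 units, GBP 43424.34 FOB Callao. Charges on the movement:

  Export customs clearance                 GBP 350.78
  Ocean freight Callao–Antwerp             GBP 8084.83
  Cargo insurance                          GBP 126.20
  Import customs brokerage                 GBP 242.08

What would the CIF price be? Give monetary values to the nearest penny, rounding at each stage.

Not relevant to the conversion: export clearance — on the seller under both FOB and CIF; already in the FOB price and stays in the CIF price. brokerage — on the buyer under both terms; not part of either seller's price.
From FOB to CIF, the seller additionally bears: freight, insurance.
CIF price = 43424.34 + 8084.83 + 126.20 = 51635.37

CIF price: GBP 51635.37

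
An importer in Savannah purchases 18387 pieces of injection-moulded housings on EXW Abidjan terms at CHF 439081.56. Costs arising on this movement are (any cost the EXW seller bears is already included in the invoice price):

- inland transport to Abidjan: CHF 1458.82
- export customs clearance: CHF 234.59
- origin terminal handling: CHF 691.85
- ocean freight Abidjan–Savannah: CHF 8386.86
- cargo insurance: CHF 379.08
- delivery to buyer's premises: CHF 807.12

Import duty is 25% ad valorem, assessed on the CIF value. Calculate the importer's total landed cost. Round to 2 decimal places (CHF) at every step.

Total landed cost: CHF 563598.07

EXW: the seller makes goods available at their premises; the buyer bears all onward costs.
CIF value = EXW price + inland to port + export clearance + origin terminal + freight + insurance = 439081.56 + 1458.82 + 234.59 + 691.85 + 8386.86 + 379.08 = 450232.76
Import duty = 450232.76 × 25% = 112558.19
Buyer bears: inland to port 1458.82 + export clearance 234.59 + origin terminal 691.85 + freight 8386.86 + insurance 379.08 + delivery 807.12 + duty 112558.19 = 124516.51
Landed cost = invoice 439081.56 + 124516.51 = 563598.07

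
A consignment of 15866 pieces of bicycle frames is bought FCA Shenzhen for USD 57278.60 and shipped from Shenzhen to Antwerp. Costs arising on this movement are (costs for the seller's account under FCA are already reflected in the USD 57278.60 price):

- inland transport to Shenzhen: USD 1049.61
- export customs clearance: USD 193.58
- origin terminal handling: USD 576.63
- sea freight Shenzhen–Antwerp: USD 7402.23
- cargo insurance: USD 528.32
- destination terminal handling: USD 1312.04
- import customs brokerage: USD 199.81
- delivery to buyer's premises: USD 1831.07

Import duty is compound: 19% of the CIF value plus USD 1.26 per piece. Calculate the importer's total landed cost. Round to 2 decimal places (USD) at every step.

Total landed cost: USD 101619.16

FCA: the seller delivers export-cleared goods to the carrier; the buyer bears costs from that point.
Already in the invoice (seller's account under FCA): inland to port, export clearance — exclude.
CIF value = FCA price + origin terminal + freight + insurance = 57278.60 + 576.63 + 7402.23 + 528.32 = 65785.78
Ad valorem component: 65785.78 × 19% = 12499.30
Specific component: 15866 × 1.26 = 19991.16
Import duty = 12499.30 + 19991.16 = 32490.46
Buyer bears: origin terminal 576.63 + freight 7402.23 + insurance 528.32 + destination terminal 1312.04 + brokerage 199.81 + delivery 1831.07 + duty 32490.46 = 44340.56
Landed cost = invoice 57278.60 + 44340.56 = 101619.16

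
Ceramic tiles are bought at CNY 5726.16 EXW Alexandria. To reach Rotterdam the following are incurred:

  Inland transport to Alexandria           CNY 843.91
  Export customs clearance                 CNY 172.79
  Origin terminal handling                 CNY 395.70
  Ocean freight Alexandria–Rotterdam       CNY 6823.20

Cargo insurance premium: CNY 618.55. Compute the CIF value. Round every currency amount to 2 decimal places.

CIF value: CNY 14580.31

CIF = EXW price + pre-shipment costs + freight + insurance
CIF = 5726.16 + 843.91 + 172.79 + 395.70 + 6823.20 + 618.55 = 14580.31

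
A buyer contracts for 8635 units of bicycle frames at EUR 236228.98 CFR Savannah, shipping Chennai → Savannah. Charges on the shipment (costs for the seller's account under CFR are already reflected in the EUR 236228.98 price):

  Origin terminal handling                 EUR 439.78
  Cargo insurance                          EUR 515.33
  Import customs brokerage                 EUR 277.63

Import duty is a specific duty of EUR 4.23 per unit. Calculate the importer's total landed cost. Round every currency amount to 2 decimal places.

Total landed cost: EUR 273547.99

CFR: the seller pays costs through ocean freight to the destination port, but not insurance.
Already in the invoice (seller's account under CFR): origin terminal — exclude.
CIF value = CFR price + insurance = 236228.98 + 515.33 = 236744.31
Import duty = 8635 × 4.23 = 36526.05
Buyer bears: insurance 515.33 + brokerage 277.63 + duty 36526.05 = 37319.01
Landed cost = invoice 236228.98 + 37319.01 = 273547.99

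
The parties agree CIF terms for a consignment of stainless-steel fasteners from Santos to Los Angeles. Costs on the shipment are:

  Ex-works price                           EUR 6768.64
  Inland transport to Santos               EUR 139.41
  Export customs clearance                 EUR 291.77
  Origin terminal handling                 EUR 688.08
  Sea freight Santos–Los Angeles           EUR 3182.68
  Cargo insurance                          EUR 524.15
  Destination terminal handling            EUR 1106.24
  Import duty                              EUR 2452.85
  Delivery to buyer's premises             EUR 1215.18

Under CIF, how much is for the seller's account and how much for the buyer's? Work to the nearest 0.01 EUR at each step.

CIF: the seller pays costs through ocean freight and marine insurance to the destination port.
Seller's account: goods 6768.64 + inland to port 139.41 + export clearance 291.77 + origin terminal 688.08 + freight 3182.68 + insurance 524.15 = 11594.73
Buyer's account: destination terminal 1106.24 + duty 2452.85 + delivery 1215.18 = 4774.27

Seller: EUR 11594.73; buyer: EUR 4774.27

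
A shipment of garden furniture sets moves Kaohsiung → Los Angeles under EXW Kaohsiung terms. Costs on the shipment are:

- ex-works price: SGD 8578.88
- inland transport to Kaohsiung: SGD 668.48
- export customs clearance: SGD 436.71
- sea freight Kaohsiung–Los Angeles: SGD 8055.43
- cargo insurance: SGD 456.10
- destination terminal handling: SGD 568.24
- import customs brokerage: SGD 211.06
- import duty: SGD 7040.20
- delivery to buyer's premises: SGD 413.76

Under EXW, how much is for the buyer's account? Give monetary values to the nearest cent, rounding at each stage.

Buyer's account: SGD 17849.98

EXW: the seller makes goods available at their premises; the buyer bears all onward costs.
Seller's account: goods 8578.88 = 8578.88
Buyer's account: inland to port 668.48 + export clearance 436.71 + freight 8055.43 + insurance 456.10 + destination terminal 568.24 + brokerage 211.06 + duty 7040.20 + delivery 413.76 = 17849.98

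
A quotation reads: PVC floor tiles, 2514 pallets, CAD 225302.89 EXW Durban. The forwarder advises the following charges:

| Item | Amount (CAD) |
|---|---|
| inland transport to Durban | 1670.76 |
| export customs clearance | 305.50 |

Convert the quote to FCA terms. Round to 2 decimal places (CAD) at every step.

From EXW to FCA, the seller additionally bears: inland to port, export clearance.
FCA price = 225302.89 + 1670.76 + 305.50 = 227279.15

FCA price: CAD 227279.15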